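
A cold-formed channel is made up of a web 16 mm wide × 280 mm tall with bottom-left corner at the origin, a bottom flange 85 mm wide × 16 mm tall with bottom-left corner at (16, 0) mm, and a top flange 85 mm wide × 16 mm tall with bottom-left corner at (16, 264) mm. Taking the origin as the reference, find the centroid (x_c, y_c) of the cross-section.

web: A = 16 × 280 = 4480.00, centroid at (8.00, 140.00).
bottom flange: A = 85 × 16 = 1360.00, centroid at (58.50, 8.00).
top flange: A = 85 × 16 = 1360.00, centroid at (58.50, 272.00).
ΣA = 7200.00 mm²
ΣAx_c = (4480.00)(8.00) + (1360.00)(58.50) + (1360.00)(58.50) = 194960.00 mm³
ΣAy_c = (4480.00)(140.00) + (1360.00)(8.00) + (1360.00)(272.00) = 1008000.00 mm³
x_c = 194960.00 / 7200.00 = 27.08 mm
y_c = 1008000.00 / 7200.00 = 140.00 mm

x_c = 27.08 mm, y_c = 140.00 mm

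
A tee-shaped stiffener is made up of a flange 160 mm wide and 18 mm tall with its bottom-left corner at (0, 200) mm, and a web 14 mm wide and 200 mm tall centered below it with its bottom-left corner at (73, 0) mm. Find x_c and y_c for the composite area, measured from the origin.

web: A = 14 × 200 = 2800.00, centroid at (80.00, 100.00).
flange: A = 160 × 18 = 2880.00, centroid at (80.00, 209.00).
ΣA = 5680.00 mm², ΣAx_c = 454400.00 mm³, ΣAy_c = 881920.00 mm³.
x_c = 454400.00/5680.00 = 80.00 mm; y_c = 881920.00/5680.00 = 155.27 mm.

x_c = 80.00 mm, y_c = 155.27 mm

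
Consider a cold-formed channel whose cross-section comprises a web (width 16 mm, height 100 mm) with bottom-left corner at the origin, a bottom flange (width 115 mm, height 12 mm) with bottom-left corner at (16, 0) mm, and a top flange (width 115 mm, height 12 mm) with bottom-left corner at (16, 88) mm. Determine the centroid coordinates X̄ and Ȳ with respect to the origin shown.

X̄ = 49.46 mm, Ȳ = 50.00 mm

web: A = 16 × 100 = 1600.00, centroid at (8.00, 50.00).
bottom flange: A = 115 × 12 = 1380.00, centroid at (73.50, 6.00).
top flange: A = 115 × 12 = 1380.00, centroid at (73.50, 94.00).
ΣA = 4360.00 mm²
ΣAX̄ = (1600.00)(8.00) + (1380.00)(73.50) + (1380.00)(73.50) = 215660.00 mm³
ΣAȲ = (1600.00)(50.00) + (1380.00)(6.00) + (1380.00)(94.00) = 218000.00 mm³
X̄ = 215660.00 / 4360.00 = 49.46 mm
Ȳ = 218000.00 / 4360.00 = 50.00 mm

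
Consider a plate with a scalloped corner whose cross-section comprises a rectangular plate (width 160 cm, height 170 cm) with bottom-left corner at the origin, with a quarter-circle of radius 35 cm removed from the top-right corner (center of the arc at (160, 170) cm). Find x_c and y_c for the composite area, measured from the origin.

x_c = 77.61 cm, y_c = 82.43 cm

Part | A | x̄ᵢ | ȳᵢ | A·x̄ᵢ | A·ȳᵢ
plate | 27200.00 | 80.00 | 85.00 | 2176000.00 | 2312000.00
removed quarter-circle | -962.11 | 145.15 | 155.15 | -139646.37 | -149267.50
Σ | 26237.89 |  |  | 2036353.63 | 2162732.50
x_c = 2036353.63 / 26237.89 = 77.61 cm
y_c = 2162732.50 / 26237.89 = 82.43 cm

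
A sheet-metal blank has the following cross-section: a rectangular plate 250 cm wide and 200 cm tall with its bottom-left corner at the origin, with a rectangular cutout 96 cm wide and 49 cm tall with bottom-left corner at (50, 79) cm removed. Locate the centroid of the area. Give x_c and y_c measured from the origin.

Part | A | x̄ᵢ | ȳᵢ | A·x̄ᵢ | A·ȳᵢ
plate | 50000.00 | 125.00 | 100.00 | 6250000.00 | 5000000.00
hole | -4704.00 | 98.00 | 103.50 | -460992.00 | -486864.00
Σ | 45296.00 |  |  | 5789008.00 | 4513136.00
x_c = 5789008.00 / 45296.00 = 127.80 cm
y_c = 4513136.00 / 45296.00 = 99.64 cm

x_c = 127.80 cm, y_c = 99.64 cm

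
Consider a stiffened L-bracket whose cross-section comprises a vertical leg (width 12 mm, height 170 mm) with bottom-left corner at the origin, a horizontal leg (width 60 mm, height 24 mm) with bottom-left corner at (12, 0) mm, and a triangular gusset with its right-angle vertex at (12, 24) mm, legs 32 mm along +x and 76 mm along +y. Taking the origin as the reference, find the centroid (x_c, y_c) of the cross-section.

x_c = 21.35 mm, y_c = 53.38 mm

vertical leg: A = 12 × 170 = 2040.00, centroid at (6.00, 85.00).
horizontal leg: A = 60 × 24 = 1440.00, centroid at (42.00, 12.00).
gusset: A = ½·32·76 = 1216.00, centroid at (22.67, 49.33).
ΣA = 4696.00 mm²
ΣAx_c = (2040.00)(6.00) + (1440.00)(42.00) + (1216.00)(22.67) = 100282.67 mm³
ΣAy_c = (2040.00)(85.00) + (1440.00)(12.00) + (1216.00)(49.33) = 250669.33 mm³
x_c = 100282.67 / 4696.00 = 21.35 mm
y_c = 250669.33 / 4696.00 = 53.38 mm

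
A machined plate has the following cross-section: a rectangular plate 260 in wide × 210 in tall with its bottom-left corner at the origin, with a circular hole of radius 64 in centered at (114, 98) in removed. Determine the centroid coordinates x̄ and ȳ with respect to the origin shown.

x̄ = 134.93 in, ȳ = 107.16 in

plate: A = 260 × 210 = 54600.00, centroid at (130.00, 105.00).
hole: A = −π·64² = -12867.96, centroid at (114.00, 98.00).
ΣA = 41732.04 in²
ΣAx̄ = (54600.00)(130.00) + (-12867.96)(114.00) = 5631052.16 in³
ΣAȳ = (54600.00)(105.00) + (-12867.96)(98.00) = 4471939.58 in³
x̄ = 5631052.16 / 41732.04 = 134.93 in
ȳ = 4471939.58 / 41732.04 = 107.16 in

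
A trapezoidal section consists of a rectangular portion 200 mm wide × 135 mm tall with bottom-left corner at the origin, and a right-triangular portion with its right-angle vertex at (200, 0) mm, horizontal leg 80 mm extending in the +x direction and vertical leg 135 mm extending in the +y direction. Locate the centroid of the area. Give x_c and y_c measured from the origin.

rectangular portion: A = 200 × 135 = 27000.00, centroid at (100.00, 67.50).
triangular portion: A = ½·80·135 = 5400.00, centroid at (226.67, 45.00).
ΣA = 32400.00 mm², ΣAx_c = 3924000.00 mm³, ΣAy_c = 2065500.00 mm³.
x_c = 3924000.00/32400.00 = 121.11 mm; y_c = 2065500.00/32400.00 = 63.75 mm.

x_c = 121.11 mm, y_c = 63.75 mm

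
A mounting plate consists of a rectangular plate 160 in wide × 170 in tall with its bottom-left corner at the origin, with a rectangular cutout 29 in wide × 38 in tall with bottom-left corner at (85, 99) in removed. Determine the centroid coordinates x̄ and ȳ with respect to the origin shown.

x̄ = 79.18 in, ȳ = 83.61 in

plate: A = 160 × 170 = 27200.00, centroid at (80.00, 85.00).
hole: A = −(29 × 38) = -1102.00, centroid at (99.50, 118.00).
ΣA = 26098.00 in²
ΣAx̄ = (27200.00)(80.00) + (-1102.00)(99.50) = 2066351.00 in³
ΣAȳ = (27200.00)(85.00) + (-1102.00)(118.00) = 2181964.00 in³
x̄ = 2066351.00 / 26098.00 = 79.18 in
ȳ = 2181964.00 / 26098.00 = 83.61 in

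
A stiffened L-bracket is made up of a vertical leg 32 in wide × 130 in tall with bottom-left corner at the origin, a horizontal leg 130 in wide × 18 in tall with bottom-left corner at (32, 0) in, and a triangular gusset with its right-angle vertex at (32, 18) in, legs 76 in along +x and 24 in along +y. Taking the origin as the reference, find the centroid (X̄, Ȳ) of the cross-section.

X̄ = 46.66 in, Ȳ = 42.52 in

Part | A | x̄ᵢ | ȳᵢ | A·x̄ᵢ | A·ȳᵢ
vertical leg | 4160.00 | 16.00 | 65.00 | 66560.00 | 270400.00
horizontal leg | 2340.00 | 97.00 | 9.00 | 226980.00 | 21060.00
gusset | 912.00 | 57.33 | 26.00 | 52288.00 | 23712.00
Σ | 7412.00 |  |  | 345828.00 | 315172.00
X̄ = 345828.00 / 7412.00 = 46.66 in
Ȳ = 315172.00 / 7412.00 = 42.52 in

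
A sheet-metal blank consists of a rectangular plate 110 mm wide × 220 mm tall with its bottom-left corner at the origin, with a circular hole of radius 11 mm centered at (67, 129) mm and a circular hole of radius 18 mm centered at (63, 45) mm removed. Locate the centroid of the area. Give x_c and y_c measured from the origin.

plate: A = 110 × 220 = 24200.00, centroid at (55.00, 110.00).
hole 1: A = −π·11² = -380.13, centroid at (67.00, 129.00).
hole 2: A = −π·18² = -1017.88, centroid at (63.00, 45.00).
ΣA = 22801.99 mm², ΣAx_c = 1241404.92 mm³, ΣAy_c = 2567158.46 mm³.
x_c = 1241404.92/22801.99 = 54.44 mm; y_c = 2567158.46/22801.99 = 112.58 mm.

x_c = 54.44 mm, y_c = 112.58 mm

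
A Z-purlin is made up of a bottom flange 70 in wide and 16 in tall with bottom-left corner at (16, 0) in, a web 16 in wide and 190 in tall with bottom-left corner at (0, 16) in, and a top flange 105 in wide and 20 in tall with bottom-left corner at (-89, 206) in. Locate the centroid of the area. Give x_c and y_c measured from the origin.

x_c = 0.77 in, y_c = 127.80 in

Part | A | x̄ᵢ | ȳᵢ | A·x̄ᵢ | A·ȳᵢ
bottom flange | 1120.00 | 51.00 | 8.00 | 57120.00 | 8960.00
web | 3040.00 | 8.00 | 111.00 | 24320.00 | 337440.00
top flange | 2100.00 | -36.50 | 216.00 | -76650.00 | 453600.00
Σ | 6260.00 |  |  | 4790.00 | 800000.00
x_c = 4790.00 / 6260.00 = 0.77 in
y_c = 800000.00 / 6260.00 = 127.80 in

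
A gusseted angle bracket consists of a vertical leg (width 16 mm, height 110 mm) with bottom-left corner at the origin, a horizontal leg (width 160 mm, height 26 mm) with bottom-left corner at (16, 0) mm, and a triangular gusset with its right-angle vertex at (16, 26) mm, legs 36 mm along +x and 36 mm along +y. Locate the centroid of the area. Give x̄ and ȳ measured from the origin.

Part | A | x̄ᵢ | ȳᵢ | A·x̄ᵢ | A·ȳᵢ
vertical leg | 1760.00 | 8.00 | 55.00 | 14080.00 | 96800.00
horizontal leg | 4160.00 | 96.00 | 13.00 | 399360.00 | 54080.00
gusset | 648.00 | 28.00 | 38.00 | 18144.00 | 24624.00
Σ | 6568.00 |  |  | 431584.00 | 175504.00
x̄ = 431584.00 / 6568.00 = 65.71 mm
ȳ = 175504.00 / 6568.00 = 26.72 mm

x̄ = 65.71 mm, ȳ = 26.72 mm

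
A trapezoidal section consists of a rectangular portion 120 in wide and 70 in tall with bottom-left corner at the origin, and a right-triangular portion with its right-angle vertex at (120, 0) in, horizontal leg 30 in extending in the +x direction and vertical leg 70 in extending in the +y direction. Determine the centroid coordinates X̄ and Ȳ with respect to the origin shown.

rectangular portion: A = 120 × 70 = 8400.00, centroid at (60.00, 35.00).
triangular portion: A = ½·30·70 = 1050.00, centroid at (130.00, 23.33).
ΣA = 9450.00 in²
ΣAX̄ = (8400.00)(60.00) + (1050.00)(130.00) = 640500.00 in³
ΣAȲ = (8400.00)(35.00) + (1050.00)(23.33) = 318500.00 in³
X̄ = 640500.00 / 9450.00 = 67.78 in
Ȳ = 318500.00 / 9450.00 = 33.70 in

X̄ = 67.78 in, Ȳ = 33.70 in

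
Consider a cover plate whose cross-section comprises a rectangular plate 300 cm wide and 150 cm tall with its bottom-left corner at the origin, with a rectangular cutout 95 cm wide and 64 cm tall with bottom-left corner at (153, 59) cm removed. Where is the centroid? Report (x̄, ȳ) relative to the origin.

x̄ = 142.11 cm, ȳ = 72.50 cm

plate: A = 300 × 150 = 45000.00, centroid at (150.00, 75.00).
hole: A = −(95 × 64) = -6080.00, centroid at (200.50, 91.00).
ΣA = 38920.00 cm²
ΣAx̄ = (45000.00)(150.00) + (-6080.00)(200.50) = 5530960.00 cm³
ΣAȳ = (45000.00)(75.00) + (-6080.00)(91.00) = 2821720.00 cm³
x̄ = 5530960.00 / 38920.00 = 142.11 cm
ȳ = 2821720.00 / 38920.00 = 72.50 cm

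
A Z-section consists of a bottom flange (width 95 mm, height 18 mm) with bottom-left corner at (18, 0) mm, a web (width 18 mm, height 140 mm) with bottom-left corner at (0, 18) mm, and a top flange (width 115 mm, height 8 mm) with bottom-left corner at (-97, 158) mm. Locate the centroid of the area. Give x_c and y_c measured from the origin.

x_c = 19.10 mm, y_c = 74.99 mm

Part | A | x̄ᵢ | ȳᵢ | A·x̄ᵢ | A·ȳᵢ
bottom flange | 1710.00 | 65.50 | 9.00 | 112005.00 | 15390.00
web | 2520.00 | 9.00 | 88.00 | 22680.00 | 221760.00
top flange | 920.00 | -39.50 | 162.00 | -36340.00 | 149040.00
Σ | 5150.00 |  |  | 98345.00 | 386190.00
x_c = 98345.00 / 5150.00 = 19.10 mm
y_c = 386190.00 / 5150.00 = 74.99 mm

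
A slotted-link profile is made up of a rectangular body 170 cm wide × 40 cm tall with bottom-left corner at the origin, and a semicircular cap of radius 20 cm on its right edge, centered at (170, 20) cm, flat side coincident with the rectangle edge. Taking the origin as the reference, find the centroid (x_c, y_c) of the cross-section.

x_c = 92.91 cm, y_c = 20.00 cm

rectangular body: A = 170 × 40 = 6800.00, centroid at (85.00, 20.00).
semicircular end: A = ½π·20² = 628.32, centroid at (178.49, 20.00).
ΣA = 7428.32 cm²
ΣAx_c = (6800.00)(85.00) + (628.32)(178.49) = 690147.48 cm³
ΣAy_c = (6800.00)(20.00) + (628.32)(20.00) = 148566.37 cm³
x_c = 690147.48 / 7428.32 = 92.91 cm
y_c = 148566.37 / 7428.32 = 20.00 cm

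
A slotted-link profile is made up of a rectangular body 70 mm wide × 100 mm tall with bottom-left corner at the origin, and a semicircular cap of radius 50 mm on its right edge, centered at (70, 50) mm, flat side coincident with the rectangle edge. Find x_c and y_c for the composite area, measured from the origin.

Part | A | x̄ᵢ | ȳᵢ | A·x̄ᵢ | A·ȳᵢ
rectangular body | 7000.00 | 35.00 | 50.00 | 245000.00 | 350000.00
semicircular end | 3926.99 | 91.22 | 50.00 | 358222.69 | 196349.54
Σ | 10926.99 |  |  | 603222.69 | 546349.54
x_c = 603222.69 / 10926.99 = 55.20 mm
y_c = 546349.54 / 10926.99 = 50.00 mm

x_c = 55.20 mm, y_c = 50.00 mm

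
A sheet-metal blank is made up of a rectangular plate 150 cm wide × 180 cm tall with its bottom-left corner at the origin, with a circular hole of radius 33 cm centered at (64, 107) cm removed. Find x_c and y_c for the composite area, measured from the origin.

x_c = 76.60 cm, y_c = 87.53 cm

plate: A = 150 × 180 = 27000.00, centroid at (75.00, 90.00).
hole: A = −π·33² = -3421.19, centroid at (64.00, 107.00).
ΣA = 23578.81 cm²
ΣAx_c = (27000.00)(75.00) + (-3421.19)(64.00) = 1806043.56 cm³
ΣAy_c = (27000.00)(90.00) + (-3421.19)(107.00) = 2063932.20 cm³
x_c = 1806043.56 / 23578.81 = 76.60 cm
y_c = 2063932.20 / 23578.81 = 87.53 cm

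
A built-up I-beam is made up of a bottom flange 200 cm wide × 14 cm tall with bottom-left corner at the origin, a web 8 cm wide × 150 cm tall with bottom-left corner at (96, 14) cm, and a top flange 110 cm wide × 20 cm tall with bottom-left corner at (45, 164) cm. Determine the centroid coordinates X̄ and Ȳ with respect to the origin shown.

X̄ = 100.00 cm, Ȳ = 82.13 cm

Part | A | x̄ᵢ | ȳᵢ | A·x̄ᵢ | A·ȳᵢ
bottom flange | 2800.00 | 100.00 | 7.00 | 280000.00 | 19600.00
web | 1200.00 | 100.00 | 89.00 | 120000.00 | 106800.00
top flange | 2200.00 | 100.00 | 174.00 | 220000.00 | 382800.00
Σ | 6200.00 |  |  | 620000.00 | 509200.00
X̄ = 620000.00 / 6200.00 = 100.00 cm
Ȳ = 509200.00 / 6200.00 = 82.13 cm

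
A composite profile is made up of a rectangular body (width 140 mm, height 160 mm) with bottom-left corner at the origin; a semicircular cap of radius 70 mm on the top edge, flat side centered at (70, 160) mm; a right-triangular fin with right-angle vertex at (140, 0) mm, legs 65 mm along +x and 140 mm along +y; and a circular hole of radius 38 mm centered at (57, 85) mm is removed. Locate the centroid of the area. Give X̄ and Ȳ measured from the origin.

rectangular body: A = 140 × 160 = 22400.00, centroid at (70.00, 80.00).
semicircular top: A = ½π·70² = 7696.90, centroid at (70.00, 189.71).
triangular fin: A = ½·65·140 = 4550.00, centroid at (161.67, 46.67).
hole: A = −π·38² = -4536.46, centroid at (57.00, 85.00).
ΣA = 30110.44 mm², ΣAX̄ = 2583788.27 mm³, ΣAȲ = 3078905.24 mm³.
X̄ = 2583788.27/30110.44 = 85.81 mm; Ȳ = 3078905.24/30110.44 = 102.25 mm.

X̄ = 85.81 mm, Ȳ = 102.25 mm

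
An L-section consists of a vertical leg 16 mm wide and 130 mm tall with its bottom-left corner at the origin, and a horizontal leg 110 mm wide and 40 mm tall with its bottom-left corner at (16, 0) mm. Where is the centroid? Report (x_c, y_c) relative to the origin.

x_c = 50.78 mm, y_c = 34.44 mm

vertical leg: A = 16 × 130 = 2080.00, centroid at (8.00, 65.00).
horizontal leg: A = 110 × 40 = 4400.00, centroid at (71.00, 20.00).
ΣA = 6480.00 mm²
ΣAx_c = (2080.00)(8.00) + (4400.00)(71.00) = 329040.00 mm³
ΣAy_c = (2080.00)(65.00) + (4400.00)(20.00) = 223200.00 mm³
x_c = 329040.00 / 6480.00 = 50.78 mm
y_c = 223200.00 / 6480.00 = 34.44 mm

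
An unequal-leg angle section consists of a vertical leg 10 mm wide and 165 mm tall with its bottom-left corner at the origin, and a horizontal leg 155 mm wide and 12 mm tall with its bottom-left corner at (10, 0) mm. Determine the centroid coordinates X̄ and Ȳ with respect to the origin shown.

X̄ = 48.72 mm, Ȳ = 41.96 mm

vertical leg: A = 10 × 165 = 1650.00, centroid at (5.00, 82.50).
horizontal leg: A = 155 × 12 = 1860.00, centroid at (87.50, 6.00).
ΣA = 3510.00 mm², ΣAX̄ = 171000.00 mm³, ΣAȲ = 147285.00 mm³.
X̄ = 171000.00/3510.00 = 48.72 mm; Ȳ = 147285.00/3510.00 = 41.96 mm.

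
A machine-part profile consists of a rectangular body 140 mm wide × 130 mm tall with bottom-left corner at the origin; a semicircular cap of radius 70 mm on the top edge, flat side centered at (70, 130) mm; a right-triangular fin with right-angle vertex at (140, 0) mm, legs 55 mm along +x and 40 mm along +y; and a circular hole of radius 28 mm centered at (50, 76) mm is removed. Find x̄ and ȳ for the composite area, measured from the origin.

x̄ = 75.97 mm, ȳ = 91.29 mm

rectangular body: A = 140 × 130 = 18200.00, centroid at (70.00, 65.00).
semicircular top: A = ½π·70² = 7696.90, centroid at (70.00, 159.71).
triangular fin: A = ½·55·40 = 1100.00, centroid at (158.33, 13.33).
hole: A = −π·28² = -2463.01, centroid at (50.00, 76.00).
ΣA = 24533.89 mm², ΣAx̄ = 1863799.37 mm³, ΣAȳ = 2239741.94 mm³.
x̄ = 1863799.37/24533.89 = 75.97 mm; ȳ = 2239741.94/24533.89 = 91.29 mm.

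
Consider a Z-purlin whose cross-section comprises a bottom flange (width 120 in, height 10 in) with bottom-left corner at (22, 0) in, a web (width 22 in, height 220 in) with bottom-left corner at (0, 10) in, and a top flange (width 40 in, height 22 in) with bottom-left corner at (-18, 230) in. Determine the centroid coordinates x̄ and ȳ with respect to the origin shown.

x̄ = 22.17 in, ȳ = 115.45 in

bottom flange: A = 120 × 10 = 1200.00, centroid at (82.00, 5.00).
web: A = 22 × 220 = 4840.00, centroid at (11.00, 120.00).
top flange: A = 40 × 22 = 880.00, centroid at (2.00, 241.00).
ΣA = 6920.00 in², ΣAx̄ = 153400.00 in³, ΣAȳ = 798880.00 in³.
x̄ = 153400.00/6920.00 = 22.17 in; ȳ = 798880.00/6920.00 = 115.45 in.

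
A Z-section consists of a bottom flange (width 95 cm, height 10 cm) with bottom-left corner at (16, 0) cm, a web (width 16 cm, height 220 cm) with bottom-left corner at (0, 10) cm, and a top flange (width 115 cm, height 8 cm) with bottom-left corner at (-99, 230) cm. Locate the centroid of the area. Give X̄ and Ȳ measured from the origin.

X̄ = 9.33 cm, Ȳ = 119.19 cm

Part | A | x̄ᵢ | ȳᵢ | A·x̄ᵢ | A·ȳᵢ
bottom flange | 950.00 | 63.50 | 5.00 | 60325.00 | 4750.00
web | 3520.00 | 8.00 | 120.00 | 28160.00 | 422400.00
top flange | 920.00 | -41.50 | 234.00 | -38180.00 | 215280.00
Σ | 5390.00 |  |  | 50305.00 | 642430.00
X̄ = 50305.00 / 5390.00 = 9.33 cm
Ȳ = 642430.00 / 5390.00 = 119.19 cm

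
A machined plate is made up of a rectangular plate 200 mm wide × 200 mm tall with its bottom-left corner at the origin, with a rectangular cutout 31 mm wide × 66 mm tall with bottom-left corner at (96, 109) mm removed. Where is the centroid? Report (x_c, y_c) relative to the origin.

plate: A = 200 × 200 = 40000.00, centroid at (100.00, 100.00).
hole: A = −(31 × 66) = -2046.00, centroid at (111.50, 142.00).
ΣA = 37954.00 mm², ΣAx_c = 3771871.00 mm³, ΣAy_c = 3709468.00 mm³.
x_c = 3771871.00/37954.00 = 99.38 mm; y_c = 3709468.00/37954.00 = 97.74 mm.

x_c = 99.38 mm, y_c = 97.74 mm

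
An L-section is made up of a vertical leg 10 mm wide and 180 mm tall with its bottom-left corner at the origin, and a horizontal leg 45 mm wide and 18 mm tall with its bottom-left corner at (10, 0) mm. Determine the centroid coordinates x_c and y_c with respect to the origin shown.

vertical leg: A = 10 × 180 = 1800.00, centroid at (5.00, 90.00).
horizontal leg: A = 45 × 18 = 810.00, centroid at (32.50, 9.00).
ΣA = 2610.00 mm², ΣAx_c = 35325.00 mm³, ΣAy_c = 169290.00 mm³.
x_c = 35325.00/2610.00 = 13.53 mm; y_c = 169290.00/2610.00 = 64.86 mm.

x_c = 13.53 mm, y_c = 64.86 mm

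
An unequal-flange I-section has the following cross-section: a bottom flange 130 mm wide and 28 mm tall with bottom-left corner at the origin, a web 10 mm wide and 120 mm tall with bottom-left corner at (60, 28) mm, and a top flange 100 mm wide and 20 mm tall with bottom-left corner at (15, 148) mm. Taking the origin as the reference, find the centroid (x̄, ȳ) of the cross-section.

Part | A | x̄ᵢ | ȳᵢ | A·x̄ᵢ | A·ȳᵢ
bottom flange | 3640.00 | 65.00 | 14.00 | 236600.00 | 50960.00
web | 1200.00 | 65.00 | 88.00 | 78000.00 | 105600.00
top flange | 2000.00 | 65.00 | 158.00 | 130000.00 | 316000.00
Σ | 6840.00 |  |  | 444600.00 | 472560.00
x̄ = 444600.00 / 6840.00 = 65.00 mm
ȳ = 472560.00 / 6840.00 = 69.09 mm

x̄ = 65.00 mm, ȳ = 69.09 mm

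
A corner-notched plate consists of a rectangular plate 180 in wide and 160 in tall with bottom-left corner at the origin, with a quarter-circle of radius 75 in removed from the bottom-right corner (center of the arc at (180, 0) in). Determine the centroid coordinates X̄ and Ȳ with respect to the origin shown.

plate: A = 180 × 160 = 28800.00, centroid at (90.00, 80.00).
removed quarter-circle: A = −¼π·75² = -4417.86, centroid at (148.17, 31.83).
ΣA = 24382.14 in², ΣAX̄ = 1937409.36 in³, ΣAȲ = 2163375.00 in³.
X̄ = 1937409.36/24382.14 = 79.46 in; Ȳ = 2163375.00/24382.14 = 88.73 in.

X̄ = 79.46 in, Ȳ = 88.73 in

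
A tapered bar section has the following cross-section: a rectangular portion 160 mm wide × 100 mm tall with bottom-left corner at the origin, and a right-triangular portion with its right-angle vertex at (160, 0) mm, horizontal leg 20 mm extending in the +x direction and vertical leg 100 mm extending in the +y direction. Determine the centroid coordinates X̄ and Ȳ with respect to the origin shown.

X̄ = 85.10 mm, Ȳ = 49.02 mm

rectangular portion: A = 160 × 100 = 16000.00, centroid at (80.00, 50.00).
triangular portion: A = ½·20·100 = 1000.00, centroid at (166.67, 33.33).
ΣA = 17000.00 mm²
ΣAX̄ = (16000.00)(80.00) + (1000.00)(166.67) = 1446666.67 mm³
ΣAȲ = (16000.00)(50.00) + (1000.00)(33.33) = 833333.33 mm³
X̄ = 1446666.67 / 17000.00 = 85.10 mm
Ȳ = 833333.33 / 17000.00 = 49.02 mm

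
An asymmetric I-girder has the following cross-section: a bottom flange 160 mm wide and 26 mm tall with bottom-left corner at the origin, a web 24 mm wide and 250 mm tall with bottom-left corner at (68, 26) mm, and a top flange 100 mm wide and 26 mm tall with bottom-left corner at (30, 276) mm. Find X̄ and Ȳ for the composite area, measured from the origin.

X̄ = 80.00 mm, Ȳ = 134.13 mm

bottom flange: A = 160 × 26 = 4160.00, centroid at (80.00, 13.00).
web: A = 24 × 250 = 6000.00, centroid at (80.00, 151.00).
top flange: A = 100 × 26 = 2600.00, centroid at (80.00, 289.00).
ΣA = 12760.00 mm², ΣAX̄ = 1020800.00 mm³, ΣAȲ = 1711480.00 mm³.
X̄ = 1020800.00/12760.00 = 80.00 mm; Ȳ = 1711480.00/12760.00 = 134.13 mm.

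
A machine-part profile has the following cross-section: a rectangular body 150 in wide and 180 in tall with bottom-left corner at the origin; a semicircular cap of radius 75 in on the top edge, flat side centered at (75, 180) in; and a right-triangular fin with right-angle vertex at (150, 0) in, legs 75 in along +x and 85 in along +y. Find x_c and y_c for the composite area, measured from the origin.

rectangular body: A = 150 × 180 = 27000.00, centroid at (75.00, 90.00).
semicircular top: A = ½π·75² = 8835.73, centroid at (75.00, 211.83).
triangular fin: A = ½·75·85 = 3187.50, centroid at (175.00, 28.33).
ΣA = 39023.23 in²
ΣAx_c = (27000.00)(75.00) + (8835.73)(75.00) + (3187.50)(175.00) = 3245492.20 in³
ΣAy_c = (27000.00)(90.00) + (8835.73)(211.83) + (3187.50)(28.33) = 4391993.78 in³
x_c = 3245492.20 / 39023.23 = 83.17 in
y_c = 4391993.78 / 39023.23 = 112.55 in

x_c = 83.17 in, y_c = 112.55 in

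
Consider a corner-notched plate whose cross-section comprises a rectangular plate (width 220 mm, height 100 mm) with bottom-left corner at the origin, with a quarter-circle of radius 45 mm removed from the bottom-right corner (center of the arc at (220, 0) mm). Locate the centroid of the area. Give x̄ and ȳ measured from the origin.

x̄ = 102.92 mm, ȳ = 52.41 mm

plate: A = 220 × 100 = 22000.00, centroid at (110.00, 50.00).
removed quarter-circle: A = −¼π·45² = -1590.43, centroid at (200.90, 19.10).
ΣA = 20409.57 mm²
ΣAx̄ = (22000.00)(110.00) + (-1590.43)(200.90) = 2100480.12 mm³
ΣAȳ = (22000.00)(50.00) + (-1590.43)(19.10) = 1069625.00 mm³
x̄ = 2100480.12 / 20409.57 = 102.92 mm
ȳ = 1069625.00 / 20409.57 = 52.41 mm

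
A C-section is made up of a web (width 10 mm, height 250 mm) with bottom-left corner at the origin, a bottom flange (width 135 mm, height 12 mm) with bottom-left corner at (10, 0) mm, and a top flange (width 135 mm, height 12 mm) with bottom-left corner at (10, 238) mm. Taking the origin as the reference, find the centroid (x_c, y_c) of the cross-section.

x_c = 45.92 mm, y_c = 125.00 mm

web: A = 10 × 250 = 2500.00, centroid at (5.00, 125.00).
bottom flange: A = 135 × 12 = 1620.00, centroid at (77.50, 6.00).
top flange: A = 135 × 12 = 1620.00, centroid at (77.50, 244.00).
ΣA = 5740.00 mm²
ΣAx_c = (2500.00)(5.00) + (1620.00)(77.50) + (1620.00)(77.50) = 263600.00 mm³
ΣAy_c = (2500.00)(125.00) + (1620.00)(6.00) + (1620.00)(244.00) = 717500.00 mm³
x_c = 263600.00 / 5740.00 = 45.92 mm
y_c = 717500.00 / 5740.00 = 125.00 mm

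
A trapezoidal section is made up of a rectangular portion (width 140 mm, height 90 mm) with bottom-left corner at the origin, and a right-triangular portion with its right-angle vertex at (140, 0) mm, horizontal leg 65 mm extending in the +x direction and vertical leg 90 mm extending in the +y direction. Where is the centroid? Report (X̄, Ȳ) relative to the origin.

X̄ = 87.27 mm, Ȳ = 42.17 mm

rectangular portion: A = 140 × 90 = 12600.00, centroid at (70.00, 45.00).
triangular portion: A = ½·65·90 = 2925.00, centroid at (161.67, 30.00).
ΣA = 15525.00 mm²
ΣAX̄ = (12600.00)(70.00) + (2925.00)(161.67) = 1354875.00 mm³
ΣAȲ = (12600.00)(45.00) + (2925.00)(30.00) = 654750.00 mm³
X̄ = 1354875.00 / 15525.00 = 87.27 mm
Ȳ = 654750.00 / 15525.00 = 42.17 mm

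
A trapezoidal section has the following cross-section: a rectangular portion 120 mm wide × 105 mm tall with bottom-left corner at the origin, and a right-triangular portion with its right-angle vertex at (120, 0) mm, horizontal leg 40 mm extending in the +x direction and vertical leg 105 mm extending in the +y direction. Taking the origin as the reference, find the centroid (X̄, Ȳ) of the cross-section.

X̄ = 70.48 mm, Ȳ = 50.00 mm

rectangular portion: A = 120 × 105 = 12600.00, centroid at (60.00, 52.50).
triangular portion: A = ½·40·105 = 2100.00, centroid at (133.33, 35.00).
ΣA = 14700.00 mm², ΣAX̄ = 1036000.00 mm³, ΣAȲ = 735000.00 mm³.
X̄ = 1036000.00/14700.00 = 70.48 mm; Ȳ = 735000.00/14700.00 = 50.00 mm.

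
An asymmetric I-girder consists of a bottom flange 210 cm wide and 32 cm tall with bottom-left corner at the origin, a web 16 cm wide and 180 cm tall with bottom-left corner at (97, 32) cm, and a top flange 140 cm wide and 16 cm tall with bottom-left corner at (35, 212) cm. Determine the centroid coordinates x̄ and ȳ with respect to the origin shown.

x̄ = 105.00 cm, ȳ = 80.38 cm

bottom flange: A = 210 × 32 = 6720.00, centroid at (105.00, 16.00).
web: A = 16 × 180 = 2880.00, centroid at (105.00, 122.00).
top flange: A = 140 × 16 = 2240.00, centroid at (105.00, 220.00).
ΣA = 11840.00 cm²
ΣAx̄ = (6720.00)(105.00) + (2880.00)(105.00) + (2240.00)(105.00) = 1243200.00 cm³
ΣAȳ = (6720.00)(16.00) + (2880.00)(122.00) + (2240.00)(220.00) = 951680.00 cm³
x̄ = 1243200.00 / 11840.00 = 105.00 cm
ȳ = 951680.00 / 11840.00 = 80.38 cm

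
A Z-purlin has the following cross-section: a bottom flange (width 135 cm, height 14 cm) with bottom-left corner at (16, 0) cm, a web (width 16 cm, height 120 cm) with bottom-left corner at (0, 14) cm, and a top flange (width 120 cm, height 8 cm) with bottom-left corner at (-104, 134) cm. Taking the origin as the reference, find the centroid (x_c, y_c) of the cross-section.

bottom flange: A = 135 × 14 = 1890.00, centroid at (83.50, 7.00).
web: A = 16 × 120 = 1920.00, centroid at (8.00, 74.00).
top flange: A = 120 × 8 = 960.00, centroid at (-44.00, 138.00).
ΣA = 4770.00 cm²
ΣAx_c = (1890.00)(83.50) + (1920.00)(8.00) + (960.00)(-44.00) = 130935.00 cm³
ΣAy_c = (1890.00)(7.00) + (1920.00)(74.00) + (960.00)(138.00) = 287790.00 cm³
x_c = 130935.00 / 4770.00 = 27.45 cm
y_c = 287790.00 / 4770.00 = 60.33 cm

x_c = 27.45 cm, y_c = 60.33 cm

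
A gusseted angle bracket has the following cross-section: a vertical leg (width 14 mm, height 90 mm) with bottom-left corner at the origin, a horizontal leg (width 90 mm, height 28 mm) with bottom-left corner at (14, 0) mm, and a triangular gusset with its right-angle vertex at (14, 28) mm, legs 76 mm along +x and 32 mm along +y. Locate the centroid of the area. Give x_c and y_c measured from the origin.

Part | A | x̄ᵢ | ȳᵢ | A·x̄ᵢ | A·ȳᵢ
vertical leg | 1260.00 | 7.00 | 45.00 | 8820.00 | 56700.00
horizontal leg | 2520.00 | 59.00 | 14.00 | 148680.00 | 35280.00
gusset | 1216.00 | 39.33 | 38.67 | 47829.33 | 47018.67
Σ | 4996.00 |  |  | 205329.33 | 138998.67
x_c = 205329.33 / 4996.00 = 41.10 mm
y_c = 138998.67 / 4996.00 = 27.82 mm

x_c = 41.10 mm, y_c = 27.82 mm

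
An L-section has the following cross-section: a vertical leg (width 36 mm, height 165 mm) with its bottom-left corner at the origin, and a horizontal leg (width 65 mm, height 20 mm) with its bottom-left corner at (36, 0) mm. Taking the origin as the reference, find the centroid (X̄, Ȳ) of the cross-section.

X̄ = 27.07 mm, Ȳ = 69.48 mm

vertical leg: A = 36 × 165 = 5940.00, centroid at (18.00, 82.50).
horizontal leg: A = 65 × 20 = 1300.00, centroid at (68.50, 10.00).
ΣA = 7240.00 mm²
ΣAX̄ = (5940.00)(18.00) + (1300.00)(68.50) = 195970.00 mm³
ΣAȲ = (5940.00)(82.50) + (1300.00)(10.00) = 503050.00 mm³
X̄ = 195970.00 / 7240.00 = 27.07 mm
Ȳ = 503050.00 / 7240.00 = 69.48 mm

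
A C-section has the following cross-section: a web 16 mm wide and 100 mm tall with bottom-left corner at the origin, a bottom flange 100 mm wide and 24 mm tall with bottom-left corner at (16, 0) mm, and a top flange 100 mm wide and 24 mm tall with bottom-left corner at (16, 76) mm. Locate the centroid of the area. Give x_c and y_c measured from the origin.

Part | A | x̄ᵢ | ȳᵢ | A·x̄ᵢ | A·ȳᵢ
web | 1600.00 | 8.00 | 50.00 | 12800.00 | 80000.00
bottom flange | 2400.00 | 66.00 | 12.00 | 158400.00 | 28800.00
top flange | 2400.00 | 66.00 | 88.00 | 158400.00 | 211200.00
Σ | 6400.00 |  |  | 329600.00 | 320000.00
x_c = 329600.00 / 6400.00 = 51.50 mm
y_c = 320000.00 / 6400.00 = 50.00 mm

x_c = 51.50 mm, y_c = 50.00 mm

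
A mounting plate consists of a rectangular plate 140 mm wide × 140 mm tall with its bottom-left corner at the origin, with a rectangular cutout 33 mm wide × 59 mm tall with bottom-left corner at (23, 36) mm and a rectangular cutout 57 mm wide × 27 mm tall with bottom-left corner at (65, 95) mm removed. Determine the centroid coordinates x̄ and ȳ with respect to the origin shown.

x̄ = 71.44 mm, ȳ = 66.87 mm

plate: A = 140 × 140 = 19600.00, centroid at (70.00, 70.00).
hole 1: A = −(33 × 59) = -1947.00, centroid at (39.50, 65.50).
hole 2: A = −(57 × 27) = -1539.00, centroid at (93.50, 108.50).
ΣA = 16114.00 mm²
ΣAx̄ = (19600.00)(70.00) + (-1947.00)(39.50) + (-1539.00)(93.50) = 1151197.00 mm³
ΣAȳ = (19600.00)(70.00) + (-1947.00)(65.50) + (-1539.00)(108.50) = 1077490.00 mm³
x̄ = 1151197.00 / 16114.00 = 71.44 mm
ȳ = 1077490.00 / 16114.00 = 66.87 mm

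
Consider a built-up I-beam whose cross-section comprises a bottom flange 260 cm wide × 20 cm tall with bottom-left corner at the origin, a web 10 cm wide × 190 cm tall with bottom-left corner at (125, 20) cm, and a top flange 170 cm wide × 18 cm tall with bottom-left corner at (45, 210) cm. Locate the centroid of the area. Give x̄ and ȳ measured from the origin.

Part | A | x̄ᵢ | ȳᵢ | A·x̄ᵢ | A·ȳᵢ
bottom flange | 5200.00 | 130.00 | 10.00 | 676000.00 | 52000.00
web | 1900.00 | 130.00 | 115.00 | 247000.00 | 218500.00
top flange | 3060.00 | 130.00 | 219.00 | 397800.00 | 670140.00
Σ | 10160.00 |  |  | 1320800.00 | 940640.00
x̄ = 1320800.00 / 10160.00 = 130.00 cm
ȳ = 940640.00 / 10160.00 = 92.58 cm

x̄ = 130.00 cm, ȳ = 92.58 cm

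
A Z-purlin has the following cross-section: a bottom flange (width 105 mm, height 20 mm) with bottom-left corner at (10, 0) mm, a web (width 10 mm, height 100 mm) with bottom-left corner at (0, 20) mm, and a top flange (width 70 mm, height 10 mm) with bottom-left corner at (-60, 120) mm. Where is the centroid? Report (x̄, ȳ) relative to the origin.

x̄ = 31.25 mm, ȳ = 46.97 mm

bottom flange: A = 105 × 20 = 2100.00, centroid at (62.50, 10.00).
web: A = 10 × 100 = 1000.00, centroid at (5.00, 70.00).
top flange: A = 70 × 10 = 700.00, centroid at (-25.00, 125.00).
ΣA = 3800.00 mm²
ΣAx̄ = (2100.00)(62.50) + (1000.00)(5.00) + (700.00)(-25.00) = 118750.00 mm³
ΣAȳ = (2100.00)(10.00) + (1000.00)(70.00) + (700.00)(125.00) = 178500.00 mm³
x̄ = 118750.00 / 3800.00 = 31.25 mm
ȳ = 178500.00 / 3800.00 = 46.97 mm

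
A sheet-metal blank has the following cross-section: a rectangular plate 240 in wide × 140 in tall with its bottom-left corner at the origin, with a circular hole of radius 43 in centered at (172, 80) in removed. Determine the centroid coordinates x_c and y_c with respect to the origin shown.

Part | A | x̄ᵢ | ȳᵢ | A·x̄ᵢ | A·ȳᵢ
plate | 33600.00 | 120.00 | 70.00 | 4032000.00 | 2352000.00
hole | -5808.80 | 172.00 | 80.00 | -999114.43 | -464704.39
Σ | 27791.20 |  |  | 3032885.57 | 1887295.61
x_c = 3032885.57 / 27791.20 = 109.13 in
y_c = 1887295.61 / 27791.20 = 67.91 in

x_c = 109.13 in, y_c = 67.91 in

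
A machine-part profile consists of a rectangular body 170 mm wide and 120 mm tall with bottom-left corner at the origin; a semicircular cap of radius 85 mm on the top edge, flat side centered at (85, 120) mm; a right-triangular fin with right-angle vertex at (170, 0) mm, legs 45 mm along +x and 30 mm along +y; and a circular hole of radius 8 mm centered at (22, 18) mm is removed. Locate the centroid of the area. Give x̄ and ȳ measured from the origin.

x̄ = 87.49 mm, ȳ = 93.05 mm

rectangular body: A = 170 × 120 = 20400.00, centroid at (85.00, 60.00).
semicircular top: A = ½π·85² = 11349.00, centroid at (85.00, 156.08).
triangular fin: A = ½·45·30 = 675.00, centroid at (185.00, 10.00).
hole: A = −π·8² = -201.06, centroid at (22.00, 18.00).
ΣA = 32222.94 mm², ΣAx̄ = 2819116.93 mm³, ΣAȳ = 2998427.97 mm³.
x̄ = 2819116.93/32222.94 = 87.49 mm; ȳ = 2998427.97/32222.94 = 93.05 mm.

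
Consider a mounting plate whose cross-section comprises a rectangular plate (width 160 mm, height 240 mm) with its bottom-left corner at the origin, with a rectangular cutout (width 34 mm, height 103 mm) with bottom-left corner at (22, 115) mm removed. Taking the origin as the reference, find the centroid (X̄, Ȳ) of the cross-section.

Part | A | x̄ᵢ | ȳᵢ | A·x̄ᵢ | A·ȳᵢ
plate | 38400.00 | 80.00 | 120.00 | 3072000.00 | 4608000.00
hole | -3502.00 | 39.00 | 166.50 | -136578.00 | -583083.00
Σ | 34898.00 |  |  | 2935422.00 | 4024917.00
X̄ = 2935422.00 / 34898.00 = 84.11 mm
Ȳ = 4024917.00 / 34898.00 = 115.33 mm

X̄ = 84.11 mm, Ȳ = 115.33 mm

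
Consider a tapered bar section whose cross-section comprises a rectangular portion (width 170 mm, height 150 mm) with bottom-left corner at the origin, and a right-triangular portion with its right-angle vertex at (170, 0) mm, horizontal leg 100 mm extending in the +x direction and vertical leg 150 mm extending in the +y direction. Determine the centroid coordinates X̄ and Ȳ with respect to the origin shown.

rectangular portion: A = 170 × 150 = 25500.00, centroid at (85.00, 75.00).
triangular portion: A = ½·100·150 = 7500.00, centroid at (203.33, 50.00).
ΣA = 33000.00 mm²
ΣAX̄ = (25500.00)(85.00) + (7500.00)(203.33) = 3692500.00 mm³
ΣAȲ = (25500.00)(75.00) + (7500.00)(50.00) = 2287500.00 mm³
X̄ = 3692500.00 / 33000.00 = 111.89 mm
Ȳ = 2287500.00 / 33000.00 = 69.32 mm

X̄ = 111.89 mm, Ȳ = 69.32 mm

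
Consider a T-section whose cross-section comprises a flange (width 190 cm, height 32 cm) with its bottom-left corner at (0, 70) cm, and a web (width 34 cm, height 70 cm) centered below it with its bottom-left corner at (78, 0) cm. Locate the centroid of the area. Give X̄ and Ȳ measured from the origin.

X̄ = 95.00 cm, Ȳ = 71.65 cm

web: A = 34 × 70 = 2380.00, centroid at (95.00, 35.00).
flange: A = 190 × 32 = 6080.00, centroid at (95.00, 86.00).
ΣA = 8460.00 cm²
ΣAX̄ = (2380.00)(95.00) + (6080.00)(95.00) = 803700.00 cm³
ΣAȲ = (2380.00)(35.00) + (6080.00)(86.00) = 606180.00 cm³
X̄ = 803700.00 / 8460.00 = 95.00 cm
Ȳ = 606180.00 / 8460.00 = 71.65 cm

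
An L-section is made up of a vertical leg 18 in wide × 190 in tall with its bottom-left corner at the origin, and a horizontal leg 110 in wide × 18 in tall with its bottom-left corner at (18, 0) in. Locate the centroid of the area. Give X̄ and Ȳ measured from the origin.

X̄ = 32.47 in, Ȳ = 63.47 in

Part | A | x̄ᵢ | ȳᵢ | A·x̄ᵢ | A·ȳᵢ
vertical leg | 3420.00 | 9.00 | 95.00 | 30780.00 | 324900.00
horizontal leg | 1980.00 | 73.00 | 9.00 | 144540.00 | 17820.00
Σ | 5400.00 |  |  | 175320.00 | 342720.00
X̄ = 175320.00 / 5400.00 = 32.47 in
Ȳ = 342720.00 / 5400.00 = 63.47 in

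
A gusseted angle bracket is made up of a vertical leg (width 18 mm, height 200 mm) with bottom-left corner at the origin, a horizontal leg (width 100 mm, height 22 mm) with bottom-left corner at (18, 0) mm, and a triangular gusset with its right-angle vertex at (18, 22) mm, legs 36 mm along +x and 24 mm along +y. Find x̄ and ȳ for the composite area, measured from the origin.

x̄ = 31.28 mm, ȳ = 63.73 mm

vertical leg: A = 18 × 200 = 3600.00, centroid at (9.00, 100.00).
horizontal leg: A = 100 × 22 = 2200.00, centroid at (68.00, 11.00).
gusset: A = ½·36·24 = 432.00, centroid at (30.00, 30.00).
ΣA = 6232.00 mm², ΣAx̄ = 194960.00 mm³, ΣAȳ = 397160.00 mm³.
x̄ = 194960.00/6232.00 = 31.28 mm; ȳ = 397160.00/6232.00 = 63.73 mm.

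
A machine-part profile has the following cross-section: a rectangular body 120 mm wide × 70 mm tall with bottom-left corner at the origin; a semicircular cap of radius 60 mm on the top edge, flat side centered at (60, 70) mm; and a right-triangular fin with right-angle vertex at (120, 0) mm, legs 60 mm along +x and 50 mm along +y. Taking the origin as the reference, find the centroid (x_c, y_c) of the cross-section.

rectangular body: A = 120 × 70 = 8400.00, centroid at (60.00, 35.00).
semicircular top: A = ½π·60² = 5654.87, centroid at (60.00, 95.46).
triangular fin: A = ½·60·50 = 1500.00, centroid at (140.00, 16.67).
ΣA = 15554.87 mm²
ΣAx_c = (8400.00)(60.00) + (5654.87)(60.00) + (1500.00)(140.00) = 1053292.01 mm³
ΣAy_c = (8400.00)(35.00) + (5654.87)(95.46) + (1500.00)(16.67) = 858840.67 mm³
x_c = 1053292.01 / 15554.87 = 67.71 mm
y_c = 858840.67 / 15554.87 = 55.21 mm

x_c = 67.71 mm, y_c = 55.21 mm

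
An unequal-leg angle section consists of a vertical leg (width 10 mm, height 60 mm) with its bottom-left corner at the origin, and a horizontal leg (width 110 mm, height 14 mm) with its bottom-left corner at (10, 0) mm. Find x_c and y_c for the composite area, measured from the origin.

Part | A | x̄ᵢ | ȳᵢ | A·x̄ᵢ | A·ȳᵢ
vertical leg | 600.00 | 5.00 | 30.00 | 3000.00 | 18000.00
horizontal leg | 1540.00 | 65.00 | 7.00 | 100100.00 | 10780.00
Σ | 2140.00 |  |  | 103100.00 | 28780.00
x_c = 103100.00 / 2140.00 = 48.18 mm
y_c = 28780.00 / 2140.00 = 13.45 mm

x_c = 48.18 mm, y_c = 13.45 mm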